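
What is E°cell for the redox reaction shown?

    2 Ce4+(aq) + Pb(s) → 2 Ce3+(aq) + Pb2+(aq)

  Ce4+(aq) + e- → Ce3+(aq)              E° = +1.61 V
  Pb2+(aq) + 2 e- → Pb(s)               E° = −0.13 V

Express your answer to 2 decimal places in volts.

Ce4+(aq) gains electrons, so the Ce⁴⁺/Ce³⁺ couple is the cathode; the Pb²⁺/Pb couple is the anode.
E°cell = E°(cathode) − E°(anode) = +1.61 − (−0.13) = +1.74 V.

+1.74 V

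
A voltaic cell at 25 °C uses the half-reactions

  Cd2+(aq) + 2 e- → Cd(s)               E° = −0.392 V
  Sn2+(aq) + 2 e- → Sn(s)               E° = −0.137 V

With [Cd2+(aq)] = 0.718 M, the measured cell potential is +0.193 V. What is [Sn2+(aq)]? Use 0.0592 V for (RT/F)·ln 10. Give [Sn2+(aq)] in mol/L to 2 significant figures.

0.0058 M

With Sn²⁺/Sn at the cathode and Cd²⁺/Cd at the anode, E°cell = −0.137 − (−0.392) = +0.255 V (n = 2).
Rearranging E = E° − (0.0592/n)·log Q gives log Q = 2(+0.255 − (+0.193))/0.0592 = 2.095.
The balanced reaction is Sn2+(aq) + Cd(s) → Sn(s) + Cd2+(aq), so Q = [Cd2+(aq)] / [Sn2+(aq)].
Substituting the known concentrations and solving, log [Sn2+(aq)] = −2.239 and [Sn2+(aq)] = 0.0058 M.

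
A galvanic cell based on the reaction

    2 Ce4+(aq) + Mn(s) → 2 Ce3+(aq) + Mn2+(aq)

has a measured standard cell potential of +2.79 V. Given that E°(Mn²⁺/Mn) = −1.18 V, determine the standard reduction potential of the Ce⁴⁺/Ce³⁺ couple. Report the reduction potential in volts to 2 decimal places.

+1.61 V

In the reaction as written the Ce⁴⁺/Ce³⁺ couple is reduced (cathode) and Mn²⁺/Mn is oxidized (anode), so E°cell = E°(Ce⁴⁺/Ce³⁺) − E°(Mn²⁺/Mn).
E°(Ce⁴⁺/Ce³⁺) = E°cell + E°(anode) = +2.79 + (−1.18) = +1.61 V.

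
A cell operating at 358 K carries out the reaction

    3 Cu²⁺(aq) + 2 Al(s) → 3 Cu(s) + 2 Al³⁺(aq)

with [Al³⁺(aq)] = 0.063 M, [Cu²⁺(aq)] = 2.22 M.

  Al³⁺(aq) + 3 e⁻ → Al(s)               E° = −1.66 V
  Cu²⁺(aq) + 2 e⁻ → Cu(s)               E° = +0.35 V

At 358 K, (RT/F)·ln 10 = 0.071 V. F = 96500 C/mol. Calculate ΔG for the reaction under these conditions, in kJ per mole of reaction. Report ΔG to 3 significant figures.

With Cu²⁺/Cu reduced at the cathode, E°cell = +0.35 − (−1.66) = +2.01 V and n = 6.
The reaction quotient is [Al³⁺(aq)]^2 / [Cu²⁺(aq)]^3 = 0.000363; by Nernst, E = +2.01 − (0.071/6)(−3.440) = +2.0507 V.
Finally ΔG = −nFE = −(6)(96500 C/mol)(+2.0507 V) = −1190 kJ/mol.

−1190 kJ/mol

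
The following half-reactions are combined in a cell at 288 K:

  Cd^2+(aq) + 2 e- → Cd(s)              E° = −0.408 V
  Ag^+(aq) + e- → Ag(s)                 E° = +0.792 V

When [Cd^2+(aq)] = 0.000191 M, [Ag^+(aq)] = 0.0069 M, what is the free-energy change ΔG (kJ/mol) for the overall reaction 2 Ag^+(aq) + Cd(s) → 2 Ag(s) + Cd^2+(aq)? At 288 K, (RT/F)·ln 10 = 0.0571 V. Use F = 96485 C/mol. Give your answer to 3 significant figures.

−228 kJ/mol

E°cell = +0.792 − (−0.408) = +1.200 V; the balanced reaction transfers n = 2 electrons.
Here Q = [Cd^2+(aq)] / [Ag^+(aq)]^2 = 4.01 (log Q = 0.603), giving E = +1.200 − (0.0571/2)·(0.603) = +1.1828 V.
Finally ΔG = −nFE = −(2)(96485 C/mol)(+1.1828 V) = −228 kJ/mol.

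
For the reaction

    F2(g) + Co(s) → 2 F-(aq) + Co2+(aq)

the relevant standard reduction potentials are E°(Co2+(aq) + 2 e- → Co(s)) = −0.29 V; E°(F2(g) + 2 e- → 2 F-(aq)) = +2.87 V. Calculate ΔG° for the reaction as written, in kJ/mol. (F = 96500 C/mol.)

−610 kJ/mol

In the reaction as written F2(g) is reduced, so the F₂/F⁻ couple is the cathode and Co²⁺/Co is the anode.
E°cell = +2.87 − (−0.29) = +3.16 V; balancing electrons gives n = 2.
ΔG° = −nFE°cell = −(2)(96500)(+3.16) J/mol = −610 kJ/mol.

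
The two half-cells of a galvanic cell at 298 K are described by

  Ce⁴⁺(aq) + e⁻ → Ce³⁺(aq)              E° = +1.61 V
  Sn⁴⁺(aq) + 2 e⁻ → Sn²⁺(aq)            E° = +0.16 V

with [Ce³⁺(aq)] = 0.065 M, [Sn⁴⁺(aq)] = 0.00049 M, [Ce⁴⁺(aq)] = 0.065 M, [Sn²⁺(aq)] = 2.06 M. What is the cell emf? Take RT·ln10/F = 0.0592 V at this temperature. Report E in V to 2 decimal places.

+1.56 V

Ce⁴⁺/Ce³⁺ is reduced (cathode, E° = +1.61 V) and Sn⁴⁺/Sn²⁺ is oxidized (anode).
The standard potential is +1.61 − (+0.16) = +1.45 V and the balanced reaction transfers n = 2 electrons.
For the overall reaction 2 Ce⁴⁺(aq) + Sn²⁺(aq) → 2 Ce³⁺(aq) + Sn⁴⁺(aq), Q = ([Ce³⁺(aq)]^2·[Sn⁴⁺(aq)]) / ([Ce⁴⁺(aq)]^2·[Sn²⁺(aq)]) = 0.000238, giving log Q = −3.624.
E = E° − (0.0592/n)·log Q = +1.45 − (0.0592/2)(−3.624) = +1.56 V.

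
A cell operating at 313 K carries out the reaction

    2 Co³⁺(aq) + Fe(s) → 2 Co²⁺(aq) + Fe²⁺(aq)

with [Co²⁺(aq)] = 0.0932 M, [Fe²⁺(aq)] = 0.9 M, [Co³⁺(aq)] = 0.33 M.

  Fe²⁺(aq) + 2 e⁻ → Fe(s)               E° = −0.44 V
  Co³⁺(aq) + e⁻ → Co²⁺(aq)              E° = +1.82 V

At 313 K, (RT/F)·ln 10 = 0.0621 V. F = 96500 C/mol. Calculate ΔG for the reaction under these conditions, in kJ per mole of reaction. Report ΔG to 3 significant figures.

E°cell = +1.82 − (−0.44) = +2.26 V; the balanced reaction transfers n = 2 electrons.
Q = ([Co²⁺(aq)]^2·[Fe²⁺(aq)]) / [Co³⁺(aq)]^2 = 0.0718, so log Q = −1.144 and E = +2.26 − (0.0621/2)(−1.144) = +2.2955 V.
Then ΔG = −nFE = −2 × 96500 × +2.2955 J/mol = −443 kJ/mol.

−443 kJ/mol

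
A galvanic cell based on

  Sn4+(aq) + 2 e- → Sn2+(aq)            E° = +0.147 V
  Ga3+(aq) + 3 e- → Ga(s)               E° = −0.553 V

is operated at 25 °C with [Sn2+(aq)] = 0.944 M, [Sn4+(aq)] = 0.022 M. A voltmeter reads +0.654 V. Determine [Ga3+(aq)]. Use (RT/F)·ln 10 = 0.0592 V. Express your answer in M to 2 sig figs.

0.76 M

With Sn⁴⁺/Sn²⁺ at the cathode and Ga³⁺/Ga at the anode, E°cell = +0.147 − (−0.553) = +0.700 V (n = 6).
From the Nernst equation, log Q = n(E° − E)/0.0592 = 6·(+0.700 − (+0.654))/0.0592 = 4.662.
The balanced reaction is 3 Sn4+(aq) + 2 Ga(s) → 3 Sn2+(aq) + 2 Ga3+(aq), so Q = ([Sn2+(aq)]^3·[Ga3+(aq)]^2) / [Sn4+(aq)]^3.
Substituting the known concentrations and solving, log [Ga3+(aq)] = −0.118 and [Ga3+(aq)] = 0.76 M.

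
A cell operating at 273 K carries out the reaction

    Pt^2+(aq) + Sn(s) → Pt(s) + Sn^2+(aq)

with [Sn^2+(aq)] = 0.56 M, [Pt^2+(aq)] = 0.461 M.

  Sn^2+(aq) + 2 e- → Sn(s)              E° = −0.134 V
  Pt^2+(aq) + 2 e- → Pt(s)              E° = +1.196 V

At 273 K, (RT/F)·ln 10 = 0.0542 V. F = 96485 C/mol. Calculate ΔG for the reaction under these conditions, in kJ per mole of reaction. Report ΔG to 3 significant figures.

−256 kJ/mol

With Pt²⁺/Pt reduced at the cathode, E°cell = +1.196 − (−0.134) = +1.330 V and n = 2.
Q = [Sn^2+(aq)] / [Pt^2+(aq)] = 1.21, so log Q = 0.084 and E = +1.330 − (0.0542/2)(0.084) = +1.3277 V.
ΔG = −nFE = −(2)(96485)(+1.3277) J/mol = −256 kJ/mol.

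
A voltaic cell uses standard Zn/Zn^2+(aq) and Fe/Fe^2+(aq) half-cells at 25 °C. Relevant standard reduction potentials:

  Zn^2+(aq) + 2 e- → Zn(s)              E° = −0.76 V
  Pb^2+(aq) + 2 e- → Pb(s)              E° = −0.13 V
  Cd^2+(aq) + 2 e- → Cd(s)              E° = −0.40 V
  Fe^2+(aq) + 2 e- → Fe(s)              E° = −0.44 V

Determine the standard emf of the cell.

Of the two couples in this cell, the one with the more positive reduction potential is reduced at the cathode: here that is Fe²⁺/Fe (−0.44 V); Zn²⁺/Zn (−0.76 V) is the anode.
E°cell = E°(cathode) − E°(anode) = −0.44 − (−0.76) = +0.32 V.

+0.32 V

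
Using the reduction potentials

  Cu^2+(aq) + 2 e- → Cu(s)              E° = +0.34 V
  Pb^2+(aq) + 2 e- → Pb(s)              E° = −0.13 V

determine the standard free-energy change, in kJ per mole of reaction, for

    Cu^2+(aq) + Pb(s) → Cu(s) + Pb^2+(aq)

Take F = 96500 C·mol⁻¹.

In the reaction as written Cu^2+(aq) is reduced, so the Cu²⁺/Cu couple is the cathode and Pb²⁺/Pb is the anode.
E°cell = +0.34 − (−0.13) = +0.47 V; balancing electrons gives n = 2.
ΔG° = −nFE°cell = −(2)(96500)(+0.47) J/mol = −90.7 kJ/mol.

−90.7 kJ/mol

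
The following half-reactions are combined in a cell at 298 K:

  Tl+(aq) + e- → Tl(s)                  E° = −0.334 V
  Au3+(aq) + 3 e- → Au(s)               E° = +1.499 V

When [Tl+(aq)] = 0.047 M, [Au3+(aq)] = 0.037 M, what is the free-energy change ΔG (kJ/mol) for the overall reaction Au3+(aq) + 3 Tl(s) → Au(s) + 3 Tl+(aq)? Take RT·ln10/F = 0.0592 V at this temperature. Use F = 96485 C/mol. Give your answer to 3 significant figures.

E°cell = +1.499 − (−0.334) = +1.833 V; the balanced reaction transfers n = 3 electrons.
The reaction quotient is [Tl+(aq)]^3 / [Au3+(aq)] = 0.00281; by Nernst, E = +1.833 − (0.0592/3)(−2.552) = +1.8834 V.
Then ΔG = −nFE = −3 × 96485 × +1.8834 J/mol = −545 kJ/mol.

−545 kJ/mol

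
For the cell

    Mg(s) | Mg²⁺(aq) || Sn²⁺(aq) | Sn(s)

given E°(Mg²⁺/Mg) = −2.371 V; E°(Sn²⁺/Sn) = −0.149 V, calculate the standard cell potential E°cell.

By convention the left-hand electrode in cell notation is the anode (oxidation) and the right-hand electrode is the cathode (reduction).
E°cell = E°(right) − E°(left) = −0.149 − (−2.371) = +2.222 V.

+2.222 V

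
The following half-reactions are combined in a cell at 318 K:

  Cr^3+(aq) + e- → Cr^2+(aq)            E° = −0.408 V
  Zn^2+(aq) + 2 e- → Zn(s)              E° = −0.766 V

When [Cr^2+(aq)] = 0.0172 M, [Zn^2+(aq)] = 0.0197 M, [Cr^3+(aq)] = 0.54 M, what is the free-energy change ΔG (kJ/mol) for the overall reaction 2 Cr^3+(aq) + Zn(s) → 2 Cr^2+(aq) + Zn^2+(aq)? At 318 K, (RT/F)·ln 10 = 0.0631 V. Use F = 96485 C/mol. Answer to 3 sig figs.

The standard cell potential is −0.408 − (−0.766) = +0.358 V, with n = 2 electrons in the balanced equation.
Q = ([Cr^2+(aq)]^2·[Zn^2+(aq)]) / [Cr^3+(aq)]^2 = 2×10^−5, so log Q = −4.699 and E = +0.358 − (0.0631/2)(−4.699) = +0.5063 V.
Finally ΔG = −nFE = −(2)(96485 C/mol)(+0.5063 V) = −97.7 kJ/mol.

−97.7 kJ/mol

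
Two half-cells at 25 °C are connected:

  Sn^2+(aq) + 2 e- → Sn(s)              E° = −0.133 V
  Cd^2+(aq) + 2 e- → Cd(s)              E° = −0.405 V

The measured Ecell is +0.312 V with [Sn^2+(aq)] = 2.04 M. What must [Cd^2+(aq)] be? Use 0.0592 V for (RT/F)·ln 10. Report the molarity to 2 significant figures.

0.091 M

Sn²⁺/Sn is the cathode (higher E°); E°cell = −0.133 − (−0.405) = +0.272 V with n = 2.
Since E = E° − (0.0592/n)·log Q, log Q = n(E° − E)/0.0592 = −1.351.
For Sn^2+(aq) + Cd(s) → Sn(s) + Cd^2+(aq), the reaction quotient is Q = [Cd^2+(aq)] / [Sn^2+(aq)].
Solving for the unknown gives log [Cd^2+(aq)] = −1.041, so [Cd^2+(aq)] ≈ 0.091 M.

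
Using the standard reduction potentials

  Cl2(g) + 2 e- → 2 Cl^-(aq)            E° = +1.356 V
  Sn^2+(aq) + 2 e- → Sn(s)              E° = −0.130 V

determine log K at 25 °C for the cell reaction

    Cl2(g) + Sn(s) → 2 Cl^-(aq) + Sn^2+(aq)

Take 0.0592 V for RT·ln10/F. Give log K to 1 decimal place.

log K = 50.2

The Cl₂/Cl⁻ couple is reduced (cathode); E°cell = +1.356 − (−0.130) = +1.486 V with n = 2.
At equilibrium E = 0, so log K = nE°cell / 0.0592 = (2)(+1.486) / 0.0592 = 50.2.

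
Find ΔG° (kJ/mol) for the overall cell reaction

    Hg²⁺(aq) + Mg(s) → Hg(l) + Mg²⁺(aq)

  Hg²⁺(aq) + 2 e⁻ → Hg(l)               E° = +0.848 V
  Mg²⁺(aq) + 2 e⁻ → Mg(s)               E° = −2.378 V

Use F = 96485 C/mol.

−623 kJ/mol

In the reaction as written Hg²⁺(aq) is reduced, so the Hg²⁺/Hg couple is the cathode and Mg²⁺/Mg is the anode.
E°cell = +0.848 − (−2.378) = +3.226 V; balancing electrons gives n = 2.
ΔG° = −nFE°cell = −(2)(96485)(+3.226) J/mol = −623 kJ/mol.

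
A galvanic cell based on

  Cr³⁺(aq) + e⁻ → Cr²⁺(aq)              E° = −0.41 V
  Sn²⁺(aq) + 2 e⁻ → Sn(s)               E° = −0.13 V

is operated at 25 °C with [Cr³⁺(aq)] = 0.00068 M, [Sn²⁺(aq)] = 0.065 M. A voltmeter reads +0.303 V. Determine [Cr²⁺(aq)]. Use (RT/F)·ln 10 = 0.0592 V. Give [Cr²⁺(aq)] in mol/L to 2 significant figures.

0.0065 M

The Sn²⁺/Sn couple has the larger reduction potential, so it is the cathode: E°cell = −0.13 − (−0.41) = +0.28 V and n = 2.
Since E = E° − (0.0592/n)·log Q, log Q = n(E° − E)/0.0592 = −0.777.
The balanced reaction is Sn²⁺(aq) + 2 Cr²⁺(aq) → Sn(s) + 2 Cr³⁺(aq), so Q = [Cr³⁺(aq)]^2 / ([Sn²⁺(aq)]·[Cr²⁺(aq)]^2).
Solving for the unknown gives log [Cr²⁺(aq)] = −2.185, so [Cr²⁺(aq)] ≈ 0.0065 M.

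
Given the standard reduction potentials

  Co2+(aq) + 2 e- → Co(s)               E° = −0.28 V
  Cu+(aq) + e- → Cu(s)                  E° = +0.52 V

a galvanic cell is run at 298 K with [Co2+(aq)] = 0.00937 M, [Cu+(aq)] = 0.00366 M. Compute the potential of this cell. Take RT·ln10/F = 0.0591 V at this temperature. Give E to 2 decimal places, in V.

Cu⁺/Cu is reduced (cathode, E° = +0.52 V) and Co²⁺/Co is oxidized (anode).
E°cell = +0.52 − (−0.28) = +0.80 V, with n = 2 electrons transferred.
The balanced reaction is 2 Cu+(aq) + Co(s) → 2 Cu(s) + Co2+(aq), so Q = [Co2+(aq)] / [Cu+(aq)]^2 = 699 and log Q = 2.845.
E = E° − (0.0591/n)·log Q = +0.80 − (0.0591/2)(2.845) = +0.72 V.

+0.72 V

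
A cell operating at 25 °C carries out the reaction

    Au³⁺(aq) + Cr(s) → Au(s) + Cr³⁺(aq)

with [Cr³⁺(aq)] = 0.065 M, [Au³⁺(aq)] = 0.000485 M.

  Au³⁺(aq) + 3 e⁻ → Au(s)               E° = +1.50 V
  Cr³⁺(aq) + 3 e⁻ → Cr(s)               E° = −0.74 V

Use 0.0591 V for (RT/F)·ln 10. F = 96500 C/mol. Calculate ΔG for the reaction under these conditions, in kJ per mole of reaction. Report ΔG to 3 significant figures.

The standard cell potential is +1.50 − (−0.74) = +2.24 V, with n = 3 electrons in the balanced equation.
Q = [Cr³⁺(aq)] / [Au³⁺(aq)] = 134, so log Q = 2.127 and E = +2.24 − (0.0591/3)(2.127) = +2.1981 V.
Finally ΔG = −nFE = −(3)(96500 C/mol)(+2.1981 V) = −636 kJ/mol.

−636 kJ/mol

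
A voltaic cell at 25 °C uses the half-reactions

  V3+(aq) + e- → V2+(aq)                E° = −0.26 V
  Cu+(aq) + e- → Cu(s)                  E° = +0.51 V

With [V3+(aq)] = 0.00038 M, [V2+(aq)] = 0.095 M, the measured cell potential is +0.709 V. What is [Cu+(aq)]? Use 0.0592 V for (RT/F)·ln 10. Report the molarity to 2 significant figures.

With Cu⁺/Cu at the cathode and V³⁺/V²⁺ at the anode, E°cell = +0.51 − (−0.26) = +0.77 V (n = 1).
From the Nernst equation, log Q = n(E° − E)/0.0592 = 1·(+0.77 − (+0.709))/0.0592 = 1.030.
For Cu+(aq) + V2+(aq) → Cu(s) + V3+(aq), the reaction quotient is Q = [V3+(aq)] / ([Cu+(aq)]·[V2+(aq)]).
Solving for the unknown gives log [Cu+(aq)] = −3.428, so [Cu+(aq)] ≈ 0.00037 M.

0.00037 M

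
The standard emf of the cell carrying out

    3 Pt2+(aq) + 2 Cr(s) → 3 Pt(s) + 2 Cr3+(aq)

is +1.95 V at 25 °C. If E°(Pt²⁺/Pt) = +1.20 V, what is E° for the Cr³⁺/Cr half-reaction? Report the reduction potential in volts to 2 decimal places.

−0.75 V

In the reaction as written the Pt²⁺/Pt couple is reduced (cathode) and Cr³⁺/Cr is oxidized (anode), so E°cell = E°(Pt²⁺/Pt) − E°(Cr³⁺/Cr).
E°(Cr³⁺/Cr) = E°(cathode) − E°cell = +1.20 − (+1.95) = −0.75 V.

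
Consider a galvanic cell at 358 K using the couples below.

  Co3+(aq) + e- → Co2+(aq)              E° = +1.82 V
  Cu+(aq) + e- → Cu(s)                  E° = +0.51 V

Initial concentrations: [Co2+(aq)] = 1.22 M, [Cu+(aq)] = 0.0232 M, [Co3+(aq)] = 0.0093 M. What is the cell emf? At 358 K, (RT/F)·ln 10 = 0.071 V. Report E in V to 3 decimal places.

Since E°(Co³⁺/Co²⁺) > E°(Cu⁺/Cu), Co³⁺/Co²⁺ serves as the cathode.
E°cell = +1.82 − (+0.51) = +1.31 V, with n = 1 electron transferred.
For the overall reaction Co3+(aq) + Cu(s) → Co2+(aq) + Cu+(aq), Q = ([Co2+(aq)]·[Cu+(aq)]) / [Co3+(aq)] = 3.04, giving log Q = 0.483.
Applying E = E° − (RT ln10/nF)·log Q gives +1.31 − (0.071/1)(0.483) = +1.276 V.

+1.276 V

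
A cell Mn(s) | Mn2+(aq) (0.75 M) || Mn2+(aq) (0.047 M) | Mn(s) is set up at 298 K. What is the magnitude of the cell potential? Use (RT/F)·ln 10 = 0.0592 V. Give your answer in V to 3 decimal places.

0.036 V

For a concentration cell E°cell = 0, since both electrodes use the same couple.
The compartment with the higher Mn2+(aq) concentration (0.75 M) acts as the cathode; ions are reduced there and produced at the dilute (0.047 M) anode.
With n = 2, Ecell = −(0.0592/2)·log([dilute]/[conc]) = −(0.0592/2)·log(0.047/0.75) = +0.036 V.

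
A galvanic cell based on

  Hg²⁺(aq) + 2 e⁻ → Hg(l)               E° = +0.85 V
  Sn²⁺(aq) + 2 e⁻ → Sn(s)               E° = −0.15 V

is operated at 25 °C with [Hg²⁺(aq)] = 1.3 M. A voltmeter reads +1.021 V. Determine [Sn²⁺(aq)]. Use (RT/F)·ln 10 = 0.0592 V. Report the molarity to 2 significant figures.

0.25 M

With Hg²⁺/Hg at the cathode and Sn²⁺/Sn at the anode, E°cell = +0.85 − (−0.15) = +1.00 V (n = 2).
From the Nernst equation, log Q = n(E° − E)/0.0592 = 2·(+1.00 − (+1.021))/0.0592 = −0.709.
The balanced reaction is Hg²⁺(aq) + Sn(s) → Hg(l) + Sn²⁺(aq), so Q = [Sn²⁺(aq)] / [Hg²⁺(aq)].
Solving for the unknown gives log [Sn²⁺(aq)] = −0.595, so [Sn²⁺(aq)] ≈ 0.25 M.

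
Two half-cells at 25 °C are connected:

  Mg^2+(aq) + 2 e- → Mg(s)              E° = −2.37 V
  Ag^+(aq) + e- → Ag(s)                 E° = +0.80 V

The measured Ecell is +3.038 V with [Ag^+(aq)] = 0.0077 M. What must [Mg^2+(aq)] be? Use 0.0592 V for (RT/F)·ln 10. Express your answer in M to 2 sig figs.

1.7 M

The Ag⁺/Ag couple has the larger reduction potential, so it is the cathode: E°cell = +0.80 − (−2.37) = +3.17 V and n = 2.
From the Nernst equation, log Q = n(E° − E)/0.0592 = 2·(+3.17 − (+3.038))/0.0592 = 4.459.
The balanced reaction is 2 Ag^+(aq) + Mg(s) → 2 Ag(s) + Mg^2+(aq), so Q = [Mg^2+(aq)] / [Ag^+(aq)]^2.
Isolating [Mg^2+(aq)] in Q = 10^{4.459} yields log [Mg^2+(aq)] = 0.232, i.e. 1.7 M.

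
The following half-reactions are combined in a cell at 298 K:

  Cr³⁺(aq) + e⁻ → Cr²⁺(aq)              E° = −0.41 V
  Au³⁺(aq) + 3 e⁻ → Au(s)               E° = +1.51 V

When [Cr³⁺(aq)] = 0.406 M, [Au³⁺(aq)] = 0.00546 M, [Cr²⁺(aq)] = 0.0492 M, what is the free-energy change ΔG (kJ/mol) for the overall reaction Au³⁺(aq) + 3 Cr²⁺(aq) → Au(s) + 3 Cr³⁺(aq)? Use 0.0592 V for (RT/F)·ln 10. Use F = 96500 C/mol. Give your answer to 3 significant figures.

−527 kJ/mol

With Au³⁺/Au reduced at the cathode, E°cell = +1.51 − (−0.41) = +1.92 V and n = 3.
The reaction quotient is [Cr³⁺(aq)]^3 / ([Au³⁺(aq)]·[Cr²⁺(aq)]^3) = 1.03×10^5; by Nernst, E = +1.92 − (0.0592/3)(5.012) = +1.8211 V.
Then ΔG = −nFE = −3 × 96500 × +1.8211 J/mol = −527 kJ/mol.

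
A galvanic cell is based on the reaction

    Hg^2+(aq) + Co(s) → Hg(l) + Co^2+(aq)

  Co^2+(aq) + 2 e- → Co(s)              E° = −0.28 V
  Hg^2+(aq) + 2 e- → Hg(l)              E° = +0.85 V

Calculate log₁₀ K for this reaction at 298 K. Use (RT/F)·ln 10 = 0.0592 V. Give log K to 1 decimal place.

The Hg²⁺/Hg couple is reduced (cathode); E°cell = +0.85 − (−0.28) = +1.13 V with n = 2.
At equilibrium E = 0, so log K = nE°cell / 0.0592 = (2)(+1.13) / 0.0592 = 38.2.

log K = 38.2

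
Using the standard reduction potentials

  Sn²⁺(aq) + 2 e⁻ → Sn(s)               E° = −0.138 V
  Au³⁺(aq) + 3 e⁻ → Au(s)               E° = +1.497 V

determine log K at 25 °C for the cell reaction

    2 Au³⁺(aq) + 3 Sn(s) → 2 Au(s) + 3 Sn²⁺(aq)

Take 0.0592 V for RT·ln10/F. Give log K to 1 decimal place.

log K = 165.7

The Au³⁺/Au couple is reduced (cathode); E°cell = +1.497 − (−0.138) = +1.635 V with n = 6.
At equilibrium E = 0, so log K = nE°cell / 0.0592 = (6)(+1.635) / 0.0592 = 165.7.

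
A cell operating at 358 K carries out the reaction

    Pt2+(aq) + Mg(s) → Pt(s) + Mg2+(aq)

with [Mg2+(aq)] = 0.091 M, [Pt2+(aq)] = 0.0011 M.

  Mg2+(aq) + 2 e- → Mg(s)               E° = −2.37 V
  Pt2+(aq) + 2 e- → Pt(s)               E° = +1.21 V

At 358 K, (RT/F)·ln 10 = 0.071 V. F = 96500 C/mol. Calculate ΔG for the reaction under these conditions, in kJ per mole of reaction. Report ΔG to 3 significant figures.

−678 kJ/mol

E°cell = +1.21 − (−2.37) = +3.58 V; the balanced reaction transfers n = 2 electrons.
Q = [Mg2+(aq)] / [Pt2+(aq)] = 82.7, so log Q = 1.918 and E = +3.58 − (0.071/2)(1.918) = +3.5119 V.
ΔG = −nFE = −(2)(96500)(+3.5119) J/mol = −678 kJ/mol.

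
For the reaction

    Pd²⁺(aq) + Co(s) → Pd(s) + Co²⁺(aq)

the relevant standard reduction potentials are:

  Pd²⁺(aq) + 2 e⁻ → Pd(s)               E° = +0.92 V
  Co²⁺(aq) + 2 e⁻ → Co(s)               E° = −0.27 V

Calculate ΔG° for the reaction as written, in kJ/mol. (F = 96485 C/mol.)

In the reaction as written Pd²⁺(aq) is reduced, so the Pd²⁺/Pd couple is the cathode and Co²⁺/Co is the anode.
E°cell = +0.92 − (−0.27) = +1.19 V; balancing electrons gives n = 2.
ΔG° = −nFE°cell = −(2)(96485)(+1.19) J/mol = −230 kJ/mol.

−230 kJ/mol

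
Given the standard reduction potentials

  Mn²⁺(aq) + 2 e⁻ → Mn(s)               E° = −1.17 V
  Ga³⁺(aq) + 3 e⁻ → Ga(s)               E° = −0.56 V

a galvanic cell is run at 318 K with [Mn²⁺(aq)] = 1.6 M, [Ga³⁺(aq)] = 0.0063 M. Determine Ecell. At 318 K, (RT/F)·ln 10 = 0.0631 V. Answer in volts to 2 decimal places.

Since E°(Ga³⁺/Ga) > E°(Mn²⁺/Mn), Ga³⁺/Ga serves as the cathode.
E°cell = E°cat − E°an = −0.56 − (−1.17) = +0.61 V; n = 6.
The balanced reaction is 2 Ga³⁺(aq) + 3 Mn(s) → 2 Ga(s) + 3 Mn²⁺(aq), so Q = [Mn²⁺(aq)]^3 / [Ga³⁺(aq)]^2 = 1.03×10^5 and log Q = 5.014.
E = E° − (0.0631/n)·log Q = +0.61 − (0.0631/6)(5.014) = +0.56 V.

+0.56 V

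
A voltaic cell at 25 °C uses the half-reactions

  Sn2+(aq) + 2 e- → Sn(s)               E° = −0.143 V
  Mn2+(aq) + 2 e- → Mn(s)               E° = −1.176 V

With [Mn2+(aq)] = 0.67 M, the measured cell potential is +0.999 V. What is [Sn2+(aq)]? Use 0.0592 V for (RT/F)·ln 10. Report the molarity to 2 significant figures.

Sn²⁺/Sn is the cathode (higher E°); E°cell = −0.143 − (−1.176) = +1.033 V with n = 2.
Since E = E° − (0.0592/n)·log Q, log Q = n(E° − E)/0.0592 = 1.149.
The balanced reaction is Sn2+(aq) + Mn(s) → Sn(s) + Mn2+(aq), so Q = [Mn2+(aq)] / [Sn2+(aq)].
Substituting the known concentrations and solving, log [Sn2+(aq)] = −1.323 and [Sn2+(aq)] = 0.048 M.

0.048 M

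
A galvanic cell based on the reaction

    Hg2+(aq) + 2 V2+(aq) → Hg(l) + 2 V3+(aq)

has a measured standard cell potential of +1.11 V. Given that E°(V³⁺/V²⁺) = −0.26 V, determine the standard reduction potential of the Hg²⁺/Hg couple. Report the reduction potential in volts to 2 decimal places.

+0.85 V

In the reaction as written the Hg²⁺/Hg couple is reduced (cathode) and V³⁺/V²⁺ is oxidized (anode), so E°cell = E°(Hg²⁺/Hg) − E°(V³⁺/V²⁺).
E°(Hg²⁺/Hg) = E°cell + E°(anode) = +1.11 + (−0.26) = +0.85 V.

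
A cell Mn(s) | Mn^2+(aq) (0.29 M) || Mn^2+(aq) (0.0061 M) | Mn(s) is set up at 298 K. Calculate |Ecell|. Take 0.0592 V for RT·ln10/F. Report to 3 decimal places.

0.050 V

For a concentration cell E°cell = 0, since both electrodes use the same couple.
The compartment with the higher Mn^2+(aq) concentration (0.29 M) acts as the cathode; ions are reduced there and produced at the dilute (0.0061 M) anode.
With n = 2, Ecell = −(0.0592/2)·log([dilute]/[conc]) = −(0.0592/2)·log(0.0061/0.29) = +0.050 V.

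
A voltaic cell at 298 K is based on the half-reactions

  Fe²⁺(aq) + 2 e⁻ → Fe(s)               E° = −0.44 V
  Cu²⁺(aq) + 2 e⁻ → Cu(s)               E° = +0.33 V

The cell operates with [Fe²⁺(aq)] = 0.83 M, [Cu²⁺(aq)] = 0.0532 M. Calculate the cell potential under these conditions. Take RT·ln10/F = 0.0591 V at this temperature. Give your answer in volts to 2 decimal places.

+0.73 V

The Cu²⁺/Cu couple has the more positive E°, so it is the cathode; Fe²⁺/Fe is the anode.
The standard potential is +0.33 − (−0.44) = +0.77 V and the balanced reaction transfers n = 2 electrons.
For the overall reaction Cu²⁺(aq) + Fe(s) → Cu(s) + Fe²⁺(aq), Q = [Fe²⁺(aq)] / [Cu²⁺(aq)] = 15.6, giving log Q = 1.193.
By the Nernst equation, E = +0.77 − (0.0591/2)·(1.193) = +0.73 V.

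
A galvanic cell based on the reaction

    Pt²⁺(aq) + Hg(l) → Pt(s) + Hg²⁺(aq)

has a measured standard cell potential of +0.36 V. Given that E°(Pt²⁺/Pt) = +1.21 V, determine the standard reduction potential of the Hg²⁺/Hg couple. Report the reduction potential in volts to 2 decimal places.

In the reaction as written the Pt²⁺/Pt couple is reduced (cathode) and Hg²⁺/Hg is oxidized (anode), so E°cell = E°(Pt²⁺/Pt) − E°(Hg²⁺/Hg).
E°(Hg²⁺/Hg) = E°(cathode) − E°cell = +1.21 − (+0.36) = +0.85 V.

+0.85 V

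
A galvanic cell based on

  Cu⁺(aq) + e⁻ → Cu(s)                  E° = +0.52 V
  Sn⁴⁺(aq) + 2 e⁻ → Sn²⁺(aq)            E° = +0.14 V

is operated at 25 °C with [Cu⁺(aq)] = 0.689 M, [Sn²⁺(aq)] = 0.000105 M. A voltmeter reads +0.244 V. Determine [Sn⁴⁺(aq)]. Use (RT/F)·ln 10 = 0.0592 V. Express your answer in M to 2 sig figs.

With Cu⁺/Cu at the cathode and Sn⁴⁺/Sn²⁺ at the anode, E°cell = +0.52 − (+0.14) = +0.38 V (n = 2).
From the Nernst equation, log Q = n(E° − E)/0.0592 = 2·(+0.38 − (+0.244))/0.0592 = 4.595.
Balancing electrons gives 2 Cu⁺(aq) + Sn²⁺(aq) → 2 Cu(s) + Sn⁴⁺(aq); thus Q = [Sn⁴⁺(aq)] / ([Cu⁺(aq)]^2·[Sn²⁺(aq)]).
Substituting the known concentrations and solving, log [Sn⁴⁺(aq)] = 0.293 and [Sn⁴⁺(aq)] = 2.0 M.

2.0 M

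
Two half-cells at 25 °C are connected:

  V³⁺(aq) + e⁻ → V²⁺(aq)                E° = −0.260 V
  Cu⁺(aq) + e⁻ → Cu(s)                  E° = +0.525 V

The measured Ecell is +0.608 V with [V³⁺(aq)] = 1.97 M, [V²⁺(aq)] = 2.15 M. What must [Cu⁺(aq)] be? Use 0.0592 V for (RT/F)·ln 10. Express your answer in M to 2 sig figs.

With Cu⁺/Cu at the cathode and V³⁺/V²⁺ at the anode, E°cell = +0.525 − (−0.260) = +0.785 V (n = 1).
Since E = E° − (0.0592/n)·log Q, log Q = n(E° − E)/0.0592 = 2.990.
The balanced reaction is Cu⁺(aq) + V²⁺(aq) → Cu(s) + V³⁺(aq), so Q = [V³⁺(aq)] / ([Cu⁺(aq)]·[V²⁺(aq)]).
Solving for the unknown gives log [Cu⁺(aq)] = −3.028, so [Cu⁺(aq)] ≈ 0.00094 M.

0.00094 M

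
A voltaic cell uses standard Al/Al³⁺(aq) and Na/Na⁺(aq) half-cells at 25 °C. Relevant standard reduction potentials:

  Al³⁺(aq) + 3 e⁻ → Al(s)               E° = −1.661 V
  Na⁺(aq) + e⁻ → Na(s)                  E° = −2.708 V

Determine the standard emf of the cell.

Of the two couples in this cell, the one with the more positive reduction potential is reduced at the cathode: here that is Al³⁺/Al (−1.661 V); Na⁺/Na (−2.708 V) is the anode.
E°cell = E°(cathode) − E°(anode) = −1.661 − (−2.708) = +1.047 V.

+1.047 V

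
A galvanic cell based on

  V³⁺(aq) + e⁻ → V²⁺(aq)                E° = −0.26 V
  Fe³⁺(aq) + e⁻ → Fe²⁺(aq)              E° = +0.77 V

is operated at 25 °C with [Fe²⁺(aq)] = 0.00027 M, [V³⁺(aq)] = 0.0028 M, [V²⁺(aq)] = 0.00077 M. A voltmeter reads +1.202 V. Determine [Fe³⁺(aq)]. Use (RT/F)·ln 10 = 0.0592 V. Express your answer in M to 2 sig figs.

The Fe³⁺/Fe²⁺ couple has the larger reduction potential, so it is the cathode: E°cell = +0.77 − (−0.26) = +1.03 V and n = 1.
Rearranging E = E° − (0.0592/n)·log Q gives log Q = 1(+1.03 − (+1.202))/0.0592 = −2.905.
Balancing electrons gives Fe³⁺(aq) + V²⁺(aq) → Fe²⁺(aq) + V³⁺(aq); thus Q = ([Fe²⁺(aq)]·[V³⁺(aq)]) / ([Fe³⁺(aq)]·[V²⁺(aq)]).
Solving for the unknown gives log [Fe³⁺(aq)] = −0.103, so [Fe³⁺(aq)] ≈ 0.79 M.

0.79 M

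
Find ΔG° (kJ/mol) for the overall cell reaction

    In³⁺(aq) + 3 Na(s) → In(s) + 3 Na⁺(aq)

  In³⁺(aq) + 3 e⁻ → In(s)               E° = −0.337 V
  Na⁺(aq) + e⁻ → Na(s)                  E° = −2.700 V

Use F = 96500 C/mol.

In the reaction as written In³⁺(aq) is reduced, so the In³⁺/In couple is the cathode and Na⁺/Na is the anode.
E°cell = −0.337 − (−2.700) = +2.363 V; balancing electrons gives n = 3.
ΔG° = −nFE°cell = −(3)(96500)(+2.363) J/mol = −684 kJ/mol.

−684 kJ/mol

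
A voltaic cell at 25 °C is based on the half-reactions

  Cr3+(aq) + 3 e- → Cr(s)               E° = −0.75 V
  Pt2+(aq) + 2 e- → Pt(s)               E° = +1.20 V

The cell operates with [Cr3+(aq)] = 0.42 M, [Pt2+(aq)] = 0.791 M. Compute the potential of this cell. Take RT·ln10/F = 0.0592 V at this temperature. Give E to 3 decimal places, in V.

+1.954 V

Since E°(Pt²⁺/Pt) > E°(Cr³⁺/Cr), Pt²⁺/Pt serves as the cathode.
E°cell = E°cat − E°an = +1.20 − (−0.75) = +1.95 V; n = 6.
The balanced reaction is 3 Pt2+(aq) + 2 Cr(s) → 3 Pt(s) + 2 Cr3+(aq), so Q = [Cr3+(aq)]^2 / [Pt2+(aq)]^3 = 0.356 and log Q = −0.448.
By the Nernst equation, E = +1.95 − (0.0592/6)·(−0.448) = +1.954 V.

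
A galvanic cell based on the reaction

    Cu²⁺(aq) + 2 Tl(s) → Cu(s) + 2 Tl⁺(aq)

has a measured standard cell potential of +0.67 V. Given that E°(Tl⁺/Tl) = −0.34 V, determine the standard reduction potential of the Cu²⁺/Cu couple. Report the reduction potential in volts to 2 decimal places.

+0.33 V

In the reaction as written the Cu²⁺/Cu couple is reduced (cathode) and Tl⁺/Tl is oxidized (anode), so E°cell = E°(Cu²⁺/Cu) − E°(Tl⁺/Tl).
E°(Cu²⁺/Cu) = E°cell + E°(anode) = +0.67 + (−0.34) = +0.33 V.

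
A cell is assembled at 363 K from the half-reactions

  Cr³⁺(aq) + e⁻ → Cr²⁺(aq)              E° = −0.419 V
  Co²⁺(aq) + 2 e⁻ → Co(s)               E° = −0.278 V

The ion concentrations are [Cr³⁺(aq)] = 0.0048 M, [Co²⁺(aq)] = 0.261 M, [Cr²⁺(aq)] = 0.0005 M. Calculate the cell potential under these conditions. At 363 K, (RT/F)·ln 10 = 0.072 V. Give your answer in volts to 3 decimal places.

Co²⁺/Co is reduced (cathode, E° = −0.278 V) and Cr³⁺/Cr²⁺ is oxidized (anode).
The standard potential is −0.278 − (−0.419) = +0.141 V and the balanced reaction transfers n = 2 electrons.
Balancing gives Co²⁺(aq) + 2 Cr²⁺(aq) → Co(s) + 2 Cr³⁺(aq); hence Q = [Cr³⁺(aq)]^2 / ([Co²⁺(aq)]·[Cr²⁺(aq)]^2) = 353 (log Q = 2.548).
Applying E = E° − (RT ln10/nF)·log Q gives +0.141 − (0.072/2)(2.548) = +0.049 V.

+0.049 V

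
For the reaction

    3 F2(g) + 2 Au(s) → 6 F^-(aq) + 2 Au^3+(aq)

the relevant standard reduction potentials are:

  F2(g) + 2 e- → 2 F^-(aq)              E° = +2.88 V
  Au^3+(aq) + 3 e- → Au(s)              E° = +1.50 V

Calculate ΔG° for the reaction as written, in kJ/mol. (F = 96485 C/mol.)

In the reaction as written F2(g) is reduced, so the F₂/F⁻ couple is the cathode and Au³⁺/Au is the anode.
E°cell = +2.88 − (+1.50) = +1.38 V; balancing electrons gives n = 6.
ΔG° = −nFE°cell = −(6)(96485)(+1.38) J/mol = −799 kJ/mol.

−799 kJ/mol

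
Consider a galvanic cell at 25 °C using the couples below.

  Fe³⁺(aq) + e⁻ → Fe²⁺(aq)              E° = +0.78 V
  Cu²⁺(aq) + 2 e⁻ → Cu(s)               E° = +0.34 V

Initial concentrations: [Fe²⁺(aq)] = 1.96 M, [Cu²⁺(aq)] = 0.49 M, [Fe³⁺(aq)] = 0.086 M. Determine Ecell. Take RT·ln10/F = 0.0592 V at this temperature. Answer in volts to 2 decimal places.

Fe³⁺/Fe²⁺ is reduced (cathode, E° = +0.78 V) and Cu²⁺/Cu is oxidized (anode).
The standard potential is +0.78 − (+0.34) = +0.44 V and the balanced reaction transfers n = 2 electrons.
Balancing gives 2 Fe³⁺(aq) + Cu(s) → 2 Fe²⁺(aq) + Cu²⁺(aq); hence Q = ([Fe²⁺(aq)]^2·[Cu²⁺(aq)]) / [Fe³⁺(aq)]^2 = 255 (log Q = 2.406).
By the Nernst equation, E = +0.44 − (0.0592/2)·(2.406) = +0.37 V.

+0.37 V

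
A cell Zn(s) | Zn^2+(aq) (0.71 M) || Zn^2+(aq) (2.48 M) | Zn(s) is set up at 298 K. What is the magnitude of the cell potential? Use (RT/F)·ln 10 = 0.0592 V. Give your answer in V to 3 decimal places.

0.016 V

For a concentration cell E°cell = 0, since both electrodes use the same couple.
The compartment with the higher Zn^2+(aq) concentration (2.48 M) acts as the cathode; ions are reduced there and produced at the dilute (0.71 M) anode.
With n = 2, Ecell = −(0.0592/2)·log([dilute]/[conc]) = −(0.0592/2)·log(0.71/2.48) = +0.016 V.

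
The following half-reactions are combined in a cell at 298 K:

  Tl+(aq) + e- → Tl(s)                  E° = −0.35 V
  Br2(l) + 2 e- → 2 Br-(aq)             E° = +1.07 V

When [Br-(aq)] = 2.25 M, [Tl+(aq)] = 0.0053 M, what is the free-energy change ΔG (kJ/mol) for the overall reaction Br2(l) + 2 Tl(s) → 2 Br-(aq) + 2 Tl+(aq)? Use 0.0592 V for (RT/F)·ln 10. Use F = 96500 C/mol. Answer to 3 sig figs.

−296 kJ/mol

E°cell = +1.07 − (−0.35) = +1.42 V; the balanced reaction transfers n = 2 electrons.
The reaction quotient is [Br-(aq)]^2·[Tl+(aq)]^2 = 0.000142; by Nernst, E = +1.42 − (0.0592/2)(−3.847) = +1.5339 V.
Finally ΔG = −nFE = −(2)(96500 C/mol)(+1.5339 V) = −296 kJ/mol.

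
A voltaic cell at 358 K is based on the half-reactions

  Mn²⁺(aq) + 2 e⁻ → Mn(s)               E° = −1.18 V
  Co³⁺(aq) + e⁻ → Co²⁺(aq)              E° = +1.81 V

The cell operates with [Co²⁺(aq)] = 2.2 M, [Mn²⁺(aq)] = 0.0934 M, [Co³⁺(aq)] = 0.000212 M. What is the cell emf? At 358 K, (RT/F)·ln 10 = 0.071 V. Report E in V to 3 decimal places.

Co³⁺/Co²⁺ is reduced (cathode, E° = +1.81 V) and Mn²⁺/Mn is oxidized (anode).
E°cell = E°cat − E°an = +1.81 − (−1.18) = +2.99 V; n = 2.
The balanced reaction is 2 Co³⁺(aq) + Mn(s) → 2 Co²⁺(aq) + Mn²⁺(aq), so Q = ([Co²⁺(aq)]^2·[Mn²⁺(aq)]) / [Co³⁺(aq)]^2 = 1.01×10^7 and log Q = 7.003.
Applying E = E° − (RT ln10/nF)·log Q gives +2.99 − (0.071/2)(7.003) = +2.741 V.

+2.741 V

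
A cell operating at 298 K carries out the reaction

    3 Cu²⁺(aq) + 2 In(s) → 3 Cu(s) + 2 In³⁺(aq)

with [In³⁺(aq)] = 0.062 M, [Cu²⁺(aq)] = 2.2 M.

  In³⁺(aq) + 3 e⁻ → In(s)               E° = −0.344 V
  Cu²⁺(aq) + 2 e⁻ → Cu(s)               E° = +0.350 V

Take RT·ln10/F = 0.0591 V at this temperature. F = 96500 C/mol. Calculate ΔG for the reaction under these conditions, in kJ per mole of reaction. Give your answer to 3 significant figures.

−421 kJ/mol

The standard cell potential is +0.350 − (−0.344) = +0.694 V, with n = 6 electrons in the balanced equation.
The reaction quotient is [In³⁺(aq)]^2 / [Cu²⁺(aq)]^3 = 0.000361; by Nernst, E = +0.694 − (0.0591/6)(−3.442) = +0.7279 V.
ΔG = −nFE = −(6)(96500)(+0.7279) J/mol = −421 kJ/mol.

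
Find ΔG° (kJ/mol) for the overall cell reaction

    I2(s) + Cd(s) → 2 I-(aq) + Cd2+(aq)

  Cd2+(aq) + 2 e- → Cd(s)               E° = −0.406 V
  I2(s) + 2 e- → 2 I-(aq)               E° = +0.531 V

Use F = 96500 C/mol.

In the reaction as written I2(s) is reduced, so the I₂/I⁻ couple is the cathode and Cd²⁺/Cd is the anode.
E°cell = +0.531 − (−0.406) = +0.937 V; balancing electrons gives n = 2.
ΔG° = −nFE°cell = −(2)(96500)(+0.937) J/mol = −181 kJ/mol.

−181 kJ/mol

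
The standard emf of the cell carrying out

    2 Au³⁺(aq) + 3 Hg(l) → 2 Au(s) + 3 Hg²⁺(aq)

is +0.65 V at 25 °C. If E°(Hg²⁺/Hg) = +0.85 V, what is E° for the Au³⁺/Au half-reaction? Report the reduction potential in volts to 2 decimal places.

In the reaction as written the Au³⁺/Au couple is reduced (cathode) and Hg²⁺/Hg is oxidized (anode), so E°cell = E°(Au³⁺/Au) − E°(Hg²⁺/Hg).
E°(Au³⁺/Au) = E°cell + E°(anode) = +0.65 + (+0.85) = +1.50 V.

+1.50 V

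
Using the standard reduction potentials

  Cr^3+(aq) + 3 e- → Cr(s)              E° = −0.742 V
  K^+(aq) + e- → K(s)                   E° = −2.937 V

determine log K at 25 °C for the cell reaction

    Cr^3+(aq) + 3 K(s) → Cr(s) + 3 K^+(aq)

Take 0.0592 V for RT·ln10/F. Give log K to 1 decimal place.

log K = 111.2

The Cr³⁺/Cr couple is reduced (cathode); E°cell = −0.742 − (−2.937) = +2.195 V with n = 3.
At equilibrium E = 0, so log K = nE°cell / 0.0592 = (3)(+2.195) / 0.0592 = 111.2.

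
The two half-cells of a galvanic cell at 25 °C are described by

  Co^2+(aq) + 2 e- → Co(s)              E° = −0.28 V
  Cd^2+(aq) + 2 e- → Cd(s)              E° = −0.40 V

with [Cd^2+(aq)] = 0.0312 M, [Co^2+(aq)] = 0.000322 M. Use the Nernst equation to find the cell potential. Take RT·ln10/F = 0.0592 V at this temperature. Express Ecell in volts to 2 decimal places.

The Co²⁺/Co couple has the more positive E°, so it is the cathode; Cd²⁺/Cd is the anode.
E°cell = E°cat − E°an = −0.28 − (−0.40) = +0.12 V; n = 2.
Balancing gives Co^2+(aq) + Cd(s) → Co(s) + Cd^2+(aq); hence Q = [Cd^2+(aq)] / [Co^2+(aq)] = 96.9 (log Q = 1.986).
By the Nernst equation, E = +0.12 − (0.0592/2)·(1.986) = +0.06 V.

+0.06 V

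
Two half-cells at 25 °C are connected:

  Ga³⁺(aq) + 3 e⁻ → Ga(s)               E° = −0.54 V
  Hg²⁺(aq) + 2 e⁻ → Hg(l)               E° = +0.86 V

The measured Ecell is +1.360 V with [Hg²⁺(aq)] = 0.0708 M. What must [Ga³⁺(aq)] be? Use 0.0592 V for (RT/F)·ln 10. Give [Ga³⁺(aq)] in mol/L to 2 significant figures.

2.0 M

Hg²⁺/Hg is the cathode (higher E°); E°cell = +0.86 − (−0.54) = +1.40 V with n = 6.
Rearranging E = E° − (0.0592/n)·log Q gives log Q = 6(+1.40 − (+1.360))/0.0592 = 4.054.
For 3 Hg²⁺(aq) + 2 Ga(s) → 3 Hg(l) + 2 Ga³⁺(aq), the reaction quotient is Q = [Ga³⁺(aq)]^2 / [Hg²⁺(aq)]^3.
Isolating [Ga³⁺(aq)] in Q = 10^{4.054} yields log [Ga³⁺(aq)] = 0.302, i.e. 2.0 M.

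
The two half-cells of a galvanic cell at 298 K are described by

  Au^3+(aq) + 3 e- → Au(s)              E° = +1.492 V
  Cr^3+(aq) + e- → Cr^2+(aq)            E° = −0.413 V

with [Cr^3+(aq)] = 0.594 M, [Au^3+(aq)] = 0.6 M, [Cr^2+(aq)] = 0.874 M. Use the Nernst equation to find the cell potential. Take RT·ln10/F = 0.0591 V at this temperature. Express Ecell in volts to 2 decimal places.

Au³⁺/Au is reduced (cathode, E° = +1.492 V) and Cr³⁺/Cr²⁺ is oxidized (anode).
E°cell = E°cat − E°an = +1.492 − (−0.413) = +1.905 V; n = 3.
Balancing gives Au^3+(aq) + 3 Cr^2+(aq) → Au(s) + 3 Cr^3+(aq); hence Q = [Cr^3+(aq)]^3 / ([Au^3+(aq)]·[Cr^2+(aq)]^3) = 0.523 (log Q = −0.281).
Applying E = E° − (RT ln10/nF)·log Q gives +1.905 − (0.0591/3)(−0.281) = +1.91 V.

+1.91 V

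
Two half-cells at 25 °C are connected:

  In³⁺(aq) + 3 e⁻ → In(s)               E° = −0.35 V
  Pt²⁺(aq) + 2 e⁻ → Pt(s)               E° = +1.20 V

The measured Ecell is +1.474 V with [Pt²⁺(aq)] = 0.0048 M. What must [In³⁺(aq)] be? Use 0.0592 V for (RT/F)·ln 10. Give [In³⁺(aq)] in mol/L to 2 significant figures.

2.4 M

Pt²⁺/Pt is the cathode (higher E°); E°cell = +1.20 − (−0.35) = +1.55 V with n = 6.
From the Nernst equation, log Q = n(E° − E)/0.0592 = 6·(+1.55 − (+1.474))/0.0592 = 7.703.
Balancing electrons gives 3 Pt²⁺(aq) + 2 In(s) → 3 Pt(s) + 2 In³⁺(aq); thus Q = [In³⁺(aq)]^2 / [Pt²⁺(aq)]^3.
Substituting the known concentrations and solving, log [In³⁺(aq)] = 0.373 and [In³⁺(aq)] = 2.4 M.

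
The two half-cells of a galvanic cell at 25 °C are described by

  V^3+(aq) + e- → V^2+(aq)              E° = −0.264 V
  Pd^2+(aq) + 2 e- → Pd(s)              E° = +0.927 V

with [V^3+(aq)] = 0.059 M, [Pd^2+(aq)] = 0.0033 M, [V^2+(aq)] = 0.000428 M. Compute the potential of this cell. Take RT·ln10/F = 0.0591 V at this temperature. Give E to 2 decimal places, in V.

+0.99 V

Pd²⁺/Pd is reduced (cathode, E° = +0.927 V) and V³⁺/V²⁺ is oxidized (anode).
The standard potential is +0.927 − (−0.264) = +1.191 V and the balanced reaction transfers n = 2 electrons.
Balancing gives Pd^2+(aq) + 2 V^2+(aq) → Pd(s) + 2 V^3+(aq); hence Q = [V^3+(aq)]^2 / ([Pd^2+(aq)]·[V^2+(aq)]^2) = 5.76×10^6 (log Q = 6.760).
Applying E = E° − (RT ln10/nF)·log Q gives +1.191 − (0.0591/2)(6.760) = +0.99 V.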